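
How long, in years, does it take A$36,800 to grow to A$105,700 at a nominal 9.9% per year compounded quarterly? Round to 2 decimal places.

Periodic rate i = 0.099/4 = 0.02475.
n = ln(105700/36800) / ln(1+0.02475) = ln(2.87228) / 0.024449 = 43.1560 quarters
= 43.1560/4 years

10.79 years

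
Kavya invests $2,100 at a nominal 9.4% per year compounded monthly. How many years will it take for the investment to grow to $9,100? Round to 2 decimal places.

Periodic rate i = 0.094/12 = 0.00783333.
(1+i)^n = 9100/2100 = 4.33333, so n = ln 4.33333 / ln 1.00783 = 187.9242 months
= 187.9242/12 years

15.66 years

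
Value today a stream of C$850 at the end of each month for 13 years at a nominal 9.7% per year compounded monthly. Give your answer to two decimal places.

C$75,205.48

Periodic rate i = 0.097/12 = 0.00808333; n = 13 × 12 = 156 periods.
Annuity factor a(156|0.00808333) = 88.477035; PV = 850 × 88.477035 = 75,205.4796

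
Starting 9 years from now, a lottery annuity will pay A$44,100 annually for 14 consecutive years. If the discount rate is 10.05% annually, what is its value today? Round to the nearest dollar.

A$150,594

PV at t=8 (ordinary 14-year annuity): 44100 × a(14|0.1005) = 44100 × 7.346655 = 323,987.4695
Discount back 8 years: 323,987.4695 × (1+0.1005)^(−8) = 323,987.4695 × 0.464814 = 150,594.0589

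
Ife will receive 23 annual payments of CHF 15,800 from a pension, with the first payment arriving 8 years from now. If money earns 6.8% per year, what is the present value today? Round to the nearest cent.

PV at t=7 (ordinary 23-year annuity): 15800 × a(23|0.068) = 15800 × 11.467320 = 181,183.6546
PV₀ = 181,183.6546 / (1+0.068)^7 = 181,183.6546 / 1.584889 = 114,319.4816

CHF 114,319.48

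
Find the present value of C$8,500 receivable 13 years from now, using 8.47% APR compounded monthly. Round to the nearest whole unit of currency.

i = 0.0847/12 = 0.00705833 per month; n = 13·12 = 156.
Discount factor = (1+0.00705833)^(−156) = 0.333794; PV = 8,500 × 0.333794 = 2,837.2462

C$2,837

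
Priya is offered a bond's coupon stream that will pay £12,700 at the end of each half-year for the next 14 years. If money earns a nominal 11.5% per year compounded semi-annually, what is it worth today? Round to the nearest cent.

Periodic rate i = 0.115/2 = 0.0575; n = 14 × 2 = 28 periods.
PV = 12700 × [1 − (1+0.0575)^(−28)] / 0.0575 = 12700 × 13.756495 = 174,707.4876

£174,707.49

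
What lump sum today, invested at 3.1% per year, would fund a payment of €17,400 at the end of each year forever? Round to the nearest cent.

PV = C/r = 17400/0.031 = 561,290.3226

€561,290.32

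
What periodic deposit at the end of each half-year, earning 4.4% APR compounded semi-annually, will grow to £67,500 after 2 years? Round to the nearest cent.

£16,328.22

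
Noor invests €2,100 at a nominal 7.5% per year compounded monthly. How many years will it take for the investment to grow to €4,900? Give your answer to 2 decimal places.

11.33 years

Periodic rate i = 0.075/12 = 0.00625.
(1+i)^n = 4900/2100 = 2.33333, so n = ln 2.33333 / ln 1.00625 = 135.9909 months
= 135.9909/12 years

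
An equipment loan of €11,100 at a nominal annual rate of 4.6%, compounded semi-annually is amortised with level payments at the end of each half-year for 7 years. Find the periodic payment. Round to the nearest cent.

€936.35

With 2 periods per year: i = 0.023, n = 14.
Annuity-PV factor = 11.854516; PMT = 11100 / 11.854516 = 936.3520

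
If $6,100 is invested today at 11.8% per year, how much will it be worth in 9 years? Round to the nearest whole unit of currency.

$16,646

FV = PV·(1+i)^n = 6,100 × 2.728828 = 16,645.8535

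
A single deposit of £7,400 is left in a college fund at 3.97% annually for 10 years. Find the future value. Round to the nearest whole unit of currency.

£10,922

7,400 × (1+0.0397)^10 = 7,400 × 1.475980 = 10,922.2512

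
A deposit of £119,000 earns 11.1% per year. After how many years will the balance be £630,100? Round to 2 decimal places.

(1+i)^n = 630100/119000 = 5.29496, so n = ln 5.29496 / ln 1.111 = 15.8346 years

15.83 years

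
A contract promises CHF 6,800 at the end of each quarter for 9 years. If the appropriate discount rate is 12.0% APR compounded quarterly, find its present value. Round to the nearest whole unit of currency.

CHF 148,459

i = 0.12/4 = 0.03 per quarter; n = 9·4 = 36.
Annuity factor a(36|0.03) = 21.832252; PV = 6800 × 21.832252 = 148,459.3170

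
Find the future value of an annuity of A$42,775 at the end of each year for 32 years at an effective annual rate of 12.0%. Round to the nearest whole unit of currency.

FV = 42775 × [(1+0.12)^32 − 1] / 0.12 = 42775 × 304.847719 = 13,039,861.1904

A$13,039,861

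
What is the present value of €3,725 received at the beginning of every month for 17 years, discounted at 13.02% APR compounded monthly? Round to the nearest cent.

€308,646.32

i = 0.1302/12 = 0.01085 per month; n = 17·12 = 204.
PV = 3725 × [1 − (1+0.01085)^(−204)] / 0.01085 × (1+i) = 3725 × 82.858074 = 308,646.3248
Payments are at the start of each period, so multiply by (1+i).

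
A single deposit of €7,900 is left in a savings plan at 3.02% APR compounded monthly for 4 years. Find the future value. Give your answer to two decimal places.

i = 0.0302/12 = 0.00251667 per month; n = 4·12 = 48.
FV = PV·(1+i)^n = 7,900 × 1.128228 = 8,913.0011

€8,913.00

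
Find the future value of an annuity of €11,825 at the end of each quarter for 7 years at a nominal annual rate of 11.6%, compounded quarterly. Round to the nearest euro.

With 4 periods per year: i = 0.029, n = 28.
FV = 11825 × [(1+0.029)^28 − 1] / 0.029 = 11825 × 42.294481 = 500,132.2412

€500,132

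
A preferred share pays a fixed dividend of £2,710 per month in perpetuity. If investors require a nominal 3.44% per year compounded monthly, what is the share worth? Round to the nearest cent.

Periodic rate i = 0.0344/12 = 0.00286667.
PV = C/r = 2710/0.00286667 = 945,348.8372

£945,348.84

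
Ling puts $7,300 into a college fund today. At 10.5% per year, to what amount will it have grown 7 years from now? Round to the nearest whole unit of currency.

7,300 × (1+0.105)^7 = 7,300 × 2.011574 = 14,684.4879

$14,684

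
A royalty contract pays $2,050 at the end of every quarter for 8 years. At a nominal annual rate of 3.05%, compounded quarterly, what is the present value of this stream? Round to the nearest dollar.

$58,015

i = 0.0305/4 = 0.007625 per quarter; n = 8·4 = 32.
PV = 2050 × [1 − (1+0.007625)^(−32)] / 0.007625 = 2050 × 28.299918 = 58,014.8318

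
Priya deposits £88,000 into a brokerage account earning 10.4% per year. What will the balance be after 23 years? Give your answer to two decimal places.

£856,586.77

FV = PV·(1+i)^n = 88,000 × 9.733941 = 856,586.7656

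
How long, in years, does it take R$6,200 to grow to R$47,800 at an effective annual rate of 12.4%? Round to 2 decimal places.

(1+i)^n = 47800/6200 = 7.70968, so n = ln 7.70968 / ln 1.124 = 17.4729 years

17.47 years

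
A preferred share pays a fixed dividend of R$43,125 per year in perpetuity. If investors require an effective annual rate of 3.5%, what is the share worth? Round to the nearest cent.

R$1,232,142.86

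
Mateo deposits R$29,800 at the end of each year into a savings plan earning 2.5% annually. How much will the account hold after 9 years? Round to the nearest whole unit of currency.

R$296,645

FV = PMT · [(1+i)^n − 1] / i = 29800 · 9.954519 = 296,644.6602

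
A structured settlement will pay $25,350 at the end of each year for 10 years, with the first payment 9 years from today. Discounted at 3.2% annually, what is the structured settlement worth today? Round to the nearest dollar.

$166,371

PV at t=8 (ordinary 10-year annuity): 25350 × a(10|0.032) = 25350 × 8.443794 = 214,050.1700
PV₀ = 214,050.1700 / (1+0.032)^8 = 214,050.1700 / 1.286582 = 166,371.1424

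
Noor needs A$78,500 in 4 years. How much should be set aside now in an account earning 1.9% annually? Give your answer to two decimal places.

A$72,806.96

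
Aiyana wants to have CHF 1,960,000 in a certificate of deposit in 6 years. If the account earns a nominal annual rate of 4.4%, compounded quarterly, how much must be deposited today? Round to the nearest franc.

CHF 1,507,399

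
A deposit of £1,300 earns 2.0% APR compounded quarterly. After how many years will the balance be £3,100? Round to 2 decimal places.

43.56 years

Periodic rate i = 0.02/4 = 0.005.
(1+i)^n = 3100/1300 = 2.38462, so n = ln 2.38462 / ln 1.005 = 174.2417 quarters
= 174.2417/4 years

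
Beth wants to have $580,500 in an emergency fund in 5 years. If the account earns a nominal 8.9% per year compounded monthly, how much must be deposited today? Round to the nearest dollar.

$372,610

With 12 periods per year: i = 0.00741667, n = 60.
PV = FV·(1+i)^(−n) = 580,500 × 0.641877 = 372,609.8506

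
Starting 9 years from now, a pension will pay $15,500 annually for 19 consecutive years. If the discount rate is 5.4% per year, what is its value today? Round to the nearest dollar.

$119,076

Value one period before first payment (t=8): 15500 × [1 − (1+0.054)^(−19)] / 0.054 = 15500 × 11.700870 = 181,363.4787
Discount back 8 years: 181,363.4787 × (1+0.054)^(−8) = 181,363.4787 × 0.656561 = 119,076.1955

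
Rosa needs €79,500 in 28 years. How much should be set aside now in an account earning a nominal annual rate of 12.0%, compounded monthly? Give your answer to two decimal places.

i = 0.12/12 = 0.01 per month; n = 28·12 = 336.
Discount factor = (1+0.01)^(−336) = 0.035320; PV = 79,500 × 0.035320 = 2,807.9252

€2,807.93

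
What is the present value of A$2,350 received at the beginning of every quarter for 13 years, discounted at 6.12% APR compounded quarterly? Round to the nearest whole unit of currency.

A$85,140

Periodic rate i = 0.0612/4 = 0.0153; n = 13 × 4 = 52 periods.
Annuity factor a(52|0.0153) × (1+i) = 36.229773; PV = 2350 × 36.229773 = 85,139.9654
(annuity-due: payments at period start, so ×(1+i).)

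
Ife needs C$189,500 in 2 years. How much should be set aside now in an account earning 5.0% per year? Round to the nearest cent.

PV = FV·(1+i)^(−n) = 189,500 × 0.907029 = 171,882.0862

C$171,882.09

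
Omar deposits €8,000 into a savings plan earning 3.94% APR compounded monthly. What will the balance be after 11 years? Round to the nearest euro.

€12,331

With 12 periods per year: i = 0.00328333, n = 132.
FV = 8,000 × (1 + 0.00328333)^132 = 12,331.1872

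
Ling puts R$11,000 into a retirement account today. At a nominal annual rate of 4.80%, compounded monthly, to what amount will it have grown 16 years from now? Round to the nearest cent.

R$23,673.67

Periodic rate i = 0.048/12 = 0.004; n = 16 × 12 = 192 periods.
FV = 11,000 × (1 + 0.004)^192 = 23,673.6675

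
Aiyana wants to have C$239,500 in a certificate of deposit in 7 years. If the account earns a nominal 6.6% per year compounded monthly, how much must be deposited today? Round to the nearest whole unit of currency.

i = 0.066/12 = 0.0055 per month; n = 7·12 = 84.
PV = FV·(1+i)^(−n) = 239,500 × 0.630820 = 151,081.4775

C$151,081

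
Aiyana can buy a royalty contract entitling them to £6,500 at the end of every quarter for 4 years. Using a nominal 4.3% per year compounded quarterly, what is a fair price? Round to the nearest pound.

i = 0.043/4 = 0.01075 per quarter; n = 4·4 = 16.
PV = PMT · [1 − (1+i)^(−n)] / i = 6500 · 14.627683 = 95,079.9419

£95,080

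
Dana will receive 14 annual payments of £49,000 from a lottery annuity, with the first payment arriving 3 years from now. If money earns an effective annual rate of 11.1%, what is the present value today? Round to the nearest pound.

£275,708

PV at t=2 (ordinary 14-year annuity): 49000 × a(14|0.111) = 49000 × 6.945149 = 340,312.3103
Discount back 2 years: 340,312.3103 × (1+0.111)^(−2) = 340,312.3103 × 0.810162 = 275,708.1102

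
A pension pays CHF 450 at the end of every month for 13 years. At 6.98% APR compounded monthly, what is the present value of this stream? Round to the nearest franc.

CHF 46,060

i = 0.0698/12 = 0.00581667 per month; n = 13·12 = 156.
Annuity factor a(156|0.00581667) = 102.355106; PV = 450 × 102.355106 = 46,059.7976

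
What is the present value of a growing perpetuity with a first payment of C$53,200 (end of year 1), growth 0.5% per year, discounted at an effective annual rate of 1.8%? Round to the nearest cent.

PV = PMT / (i − g) = 53200 / (0.018 − 0.005) = 53200 / 0.013000 = 4,092,307.6923

C$4,092,307.69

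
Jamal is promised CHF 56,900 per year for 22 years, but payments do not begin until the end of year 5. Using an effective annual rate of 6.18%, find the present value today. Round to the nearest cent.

CHF 530,709.40

PV at t=4 (ordinary 22-year annuity): 56900 × a(22|0.0618) = 56900 × 11.855378 = 674,570.9920
PV₀ = 674,570.9920 / (1+0.0618)^4 = 674,570.9920 / 1.271074 = 530,709.3971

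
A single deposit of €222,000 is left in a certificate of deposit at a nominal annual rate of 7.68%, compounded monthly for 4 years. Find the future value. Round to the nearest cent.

€301,538.75

i = 0.0768/12 = 0.0064 per month; n = 4·12 = 48.
FV = 222,000 × (1 + 0.0064)^48 = 301,538.7452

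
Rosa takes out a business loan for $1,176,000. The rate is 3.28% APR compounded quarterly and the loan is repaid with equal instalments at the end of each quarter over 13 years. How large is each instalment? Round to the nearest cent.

i = 0.0328/4 = 0.0082 per quarter; n = 13·4 = 52.
Annuity-PV factor = 42.196185; PMT = 1.176e+06 / 42.196185 = 27,869.8180

$27,869.82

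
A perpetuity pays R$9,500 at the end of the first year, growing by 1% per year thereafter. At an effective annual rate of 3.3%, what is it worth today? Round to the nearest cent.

PV = D₁/(r − g) = 9500/(0.033 − 0.01) = 413,043.4783

R$413,043.48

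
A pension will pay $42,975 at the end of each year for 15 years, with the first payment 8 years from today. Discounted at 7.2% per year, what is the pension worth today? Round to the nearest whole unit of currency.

$237,577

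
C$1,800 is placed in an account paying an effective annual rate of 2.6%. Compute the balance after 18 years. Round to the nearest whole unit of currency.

C$2,857

1,800 × (1+0.026)^18 = 1,800 × 1.587276 = 2,857.0971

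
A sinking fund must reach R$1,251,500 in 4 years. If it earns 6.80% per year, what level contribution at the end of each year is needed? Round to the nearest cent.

PMT = 1.2515e+06 / ( [(1+0.068)^4 − 1] / 0.068 ) = 1.2515e+06 / 4.426810 = 282,709.1919

R$282,709.19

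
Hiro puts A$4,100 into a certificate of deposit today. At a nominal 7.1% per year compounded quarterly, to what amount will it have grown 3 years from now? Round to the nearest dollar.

A$5,064

With 4 periods per year: i = 0.01775, n = 12.
FV = 4,100 × (1 + 0.01775)^12 = 5,063.8075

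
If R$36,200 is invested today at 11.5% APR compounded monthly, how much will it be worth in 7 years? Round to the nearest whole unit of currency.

Periodic rate i = 0.115/12 = 0.00958333; n = 7 × 12 = 84 periods.
FV = 36,200 × (1 + 0.00958333)^84 = 80,658.6696

R$80,659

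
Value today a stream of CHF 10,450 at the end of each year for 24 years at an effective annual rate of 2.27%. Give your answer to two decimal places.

CHF 191,736.17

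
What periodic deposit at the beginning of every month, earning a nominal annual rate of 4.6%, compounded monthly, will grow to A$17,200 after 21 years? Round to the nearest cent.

Periodic rate i = 0.046/12 = 0.00383333; n = 21 × 12 = 252 periods.
PMT = 17200 / ( [(1+0.00383333)^252 − 1] / 0.00383333 × (1+i) ) = 17200 / 424.900646 = 40.4801

A$40.48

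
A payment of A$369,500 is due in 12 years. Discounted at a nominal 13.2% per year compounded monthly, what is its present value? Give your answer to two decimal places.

i = 0.132/12 = 0.011 per month; n = 12·12 = 144.
PV = FV·(1+i)^(−n) = 369,500 × 0.206935 = 76,462.4197

A$76,462.42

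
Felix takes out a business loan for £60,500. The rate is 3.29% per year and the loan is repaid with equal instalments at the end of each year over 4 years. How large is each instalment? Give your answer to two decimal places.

£16,389.16

Annuity-PV factor = 3.691464; PMT = 60500 / 3.691464 = 16,389.1602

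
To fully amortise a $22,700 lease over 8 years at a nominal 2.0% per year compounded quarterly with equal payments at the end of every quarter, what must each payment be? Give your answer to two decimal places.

i = 0.02/4 = 0.005 per quarter; n = 8·4 = 32.
PMT = 22700 / ( [1 − (1+0.005)^(−32)] / 0.005 ) = 22700 / 29.503284 = 769.4059

$769.41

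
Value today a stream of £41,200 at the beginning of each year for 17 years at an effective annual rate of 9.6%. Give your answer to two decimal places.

£371,361.67

Annuity factor a(17|0.096) × (1+i) = 9.013633; PV = 41200 × 9.013633 = 371,361.6693
Payments are at the start of each period, so multiply by (1+i).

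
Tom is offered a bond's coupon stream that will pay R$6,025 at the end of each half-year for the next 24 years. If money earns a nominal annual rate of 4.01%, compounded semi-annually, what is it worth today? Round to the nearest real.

Periodic rate i = 0.0401/2 = 0.02005; n = 24 × 2 = 48 periods.
PV = PMT · [1 − (1+i)^(−n)] / i = 6025 · 30.641935 = 184,617.6594

R$184,618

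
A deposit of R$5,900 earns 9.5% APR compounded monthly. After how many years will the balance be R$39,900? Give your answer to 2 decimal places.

20.20 years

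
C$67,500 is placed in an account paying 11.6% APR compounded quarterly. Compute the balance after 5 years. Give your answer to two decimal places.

C$119,566.98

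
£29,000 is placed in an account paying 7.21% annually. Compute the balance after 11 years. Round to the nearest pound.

£62,372

FV = PV·(1+i)^n = 29,000 × 2.150742 = 62,371.5094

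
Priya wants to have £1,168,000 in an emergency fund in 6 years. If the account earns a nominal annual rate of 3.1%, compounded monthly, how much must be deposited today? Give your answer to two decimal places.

i = 0.031/12 = 0.00258333 per month; n = 6·12 = 72.
PV = FV·(1+i)^(−n) = 1,168,000 × 0.830473 = 969,992.1711

£969,992.17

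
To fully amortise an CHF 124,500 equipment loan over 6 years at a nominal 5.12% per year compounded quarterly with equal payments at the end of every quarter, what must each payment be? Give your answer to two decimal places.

CHF 6,057.90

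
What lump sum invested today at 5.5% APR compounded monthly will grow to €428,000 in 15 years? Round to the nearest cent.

i = 0.055/12 = 0.00458333 per month; n = 15·12 = 180.
PV = 428,000 / (1 + 0.00458333)^180 = 428,000 / 2.277584 = 187,918.4446

€187,918.44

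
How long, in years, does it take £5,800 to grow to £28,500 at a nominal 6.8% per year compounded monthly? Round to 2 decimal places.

23.48 years

Periodic rate i = 0.068/12 = 0.00566667.
(1+i)^n = 28500/5800 = 4.91379, so n = ln 4.91379 / ln 1.00567 = 281.7446 months
= 281.7446/12 years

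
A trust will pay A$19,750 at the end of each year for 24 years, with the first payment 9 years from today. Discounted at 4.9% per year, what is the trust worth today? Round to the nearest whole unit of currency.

Value one period before first payment (t=8): 19750 × [1 − (1+0.049)^(−24)] / 0.049 = 19750 × 13.933872 = 275,193.9809
Discount back 8 years: 275,193.9809 × (1+0.049)^(−8) = 275,193.9809 × 0.682018 = 187,687.3598

A$187,687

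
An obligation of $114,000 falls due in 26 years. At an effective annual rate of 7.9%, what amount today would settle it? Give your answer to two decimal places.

PV = 114,000 / (1 + 0.079)^26 = 114,000 / 7.220339 = 15,788.7333

$15,788.73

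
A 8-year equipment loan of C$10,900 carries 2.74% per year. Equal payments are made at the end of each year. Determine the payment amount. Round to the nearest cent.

C$1,535.79

PMT = 10900 / ( [1 − (1+0.0274)^(−8)] / 0.0274 ) = 10900 / 7.097324 = 1,535.7901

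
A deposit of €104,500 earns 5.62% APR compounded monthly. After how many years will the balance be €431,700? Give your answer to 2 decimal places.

25.30 years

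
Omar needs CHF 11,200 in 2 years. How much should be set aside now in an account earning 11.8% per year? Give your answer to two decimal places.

CHF 8,960.54

Discount factor = (1+0.118)^(−2) = 0.800049; PV = 11,200 × 0.800049 = 8,960.5448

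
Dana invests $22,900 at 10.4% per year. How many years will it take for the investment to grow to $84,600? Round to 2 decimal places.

n = ln(84600/22900) / ln(1+0.104) = ln(3.69432) / 0.098940 = 13.2080 years

13.21 years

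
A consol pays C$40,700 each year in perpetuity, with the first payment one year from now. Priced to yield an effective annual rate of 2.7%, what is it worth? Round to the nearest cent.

C$1,507,407.41

PV = PMT / i = 40700 / 0.027 = 1,507,407.4074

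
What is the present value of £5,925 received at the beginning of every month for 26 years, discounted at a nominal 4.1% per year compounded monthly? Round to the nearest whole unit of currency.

£1,139,730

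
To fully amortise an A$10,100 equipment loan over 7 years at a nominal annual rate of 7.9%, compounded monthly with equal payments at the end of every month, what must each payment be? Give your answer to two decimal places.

A$156.92

With 12 periods per year: i = 0.00658333, n = 84.
Annuity-PV factor = 64.364810; PMT = 10100 / 64.364810 = 156.9180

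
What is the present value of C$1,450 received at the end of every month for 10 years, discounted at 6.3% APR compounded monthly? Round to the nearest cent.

Periodic rate i = 0.063/12 = 0.00525; n = 10 × 12 = 120 periods.
PV = PMT · [1 − (1+i)^(−n)] / i = 1450 · 88.862814 = 128,851.0800

C$128,851.08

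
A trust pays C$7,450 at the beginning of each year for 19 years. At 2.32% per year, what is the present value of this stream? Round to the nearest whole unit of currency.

PV = 7450 × [1 − (1+0.0232)^(−19)] / 0.0232 × (1+i) = 7450 × 15.578659 = 116,061.0077
Payments are at the start of each period, so multiply by (1+i).

C$116,061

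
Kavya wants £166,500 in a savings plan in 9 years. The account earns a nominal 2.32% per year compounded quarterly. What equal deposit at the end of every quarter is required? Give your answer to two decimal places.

£4,172.29

With 4 periods per year: i = 0.0058, n = 36.
FV-annuity factor = 39.906122; PMT = 166500 / 39.906122 = 4,172.2921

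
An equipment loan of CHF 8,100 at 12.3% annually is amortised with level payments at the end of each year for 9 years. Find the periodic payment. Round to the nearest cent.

PMT = 8100 / ( [1 − (1+0.123)^(−9)] / 0.123 ) = 8100 / 5.268032 = 1,537.5760

CHF 1,537.58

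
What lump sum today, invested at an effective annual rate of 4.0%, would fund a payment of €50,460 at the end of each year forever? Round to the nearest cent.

€1,261,500.00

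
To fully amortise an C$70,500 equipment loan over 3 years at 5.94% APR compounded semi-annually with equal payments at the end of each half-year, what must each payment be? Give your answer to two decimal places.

C$13,001.19

i = 0.0594/2 = 0.0297 per half-year; n = 3·2 = 6.
PMT = 70500 / ( [1 − (1+0.0297)^(−6)] / 0.0297 ) = 70500 / 5.422582 = 13,001.1865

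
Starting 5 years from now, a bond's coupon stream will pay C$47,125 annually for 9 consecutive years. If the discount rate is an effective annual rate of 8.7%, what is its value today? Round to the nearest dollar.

C$204,859

Value one period before first payment (t=4): 47125 × [1 − (1+0.087)^(−9)] / 0.087 = 47125 × 6.069064 = 286,004.6479
Discount back 4 years: 286,004.6479 × (1+0.087)^(−4) = 286,004.6479 × 0.716278 = 204,858.9369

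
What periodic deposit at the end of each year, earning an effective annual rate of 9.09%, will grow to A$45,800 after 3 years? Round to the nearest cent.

PMT = 45800 / ( [(1+0.0909)^3 − 1] / 0.0909 ) = 45800 / 3.280963 = 13,959.3170

A$13,959.32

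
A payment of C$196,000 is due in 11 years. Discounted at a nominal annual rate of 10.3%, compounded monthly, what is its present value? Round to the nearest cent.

Periodic rate i = 0.103/12 = 0.00858333; n = 11 × 12 = 132 periods.
PV = FV·(1+i)^(−n) = 196,000 × 0.323627 = 63,430.7951

C$63,430.80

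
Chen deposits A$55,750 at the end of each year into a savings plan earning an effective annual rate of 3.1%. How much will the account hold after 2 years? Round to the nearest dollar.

A$113,228

FV = 55750 × [(1+0.031)^2 − 1] / 0.031 = 55750 × 2.031000 = 113,228.2500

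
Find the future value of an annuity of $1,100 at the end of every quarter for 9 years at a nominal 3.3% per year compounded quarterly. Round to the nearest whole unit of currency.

i = 0.033/4 = 0.00825 per quarter; n = 9·4 = 36.
FV = PMT · [(1+i)^n − 1] / i = 1100 · 41.718366 = 45,890.2025

$45,890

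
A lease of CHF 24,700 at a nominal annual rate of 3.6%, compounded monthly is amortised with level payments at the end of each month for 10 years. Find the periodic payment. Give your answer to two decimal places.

Periodic rate i = 0.036/12 = 0.003; n = 10 × 12 = 120 periods.
Annuity-PV factor = 100.649193; PMT = 24700 / 100.649193 = 245.4068

CHF 245.41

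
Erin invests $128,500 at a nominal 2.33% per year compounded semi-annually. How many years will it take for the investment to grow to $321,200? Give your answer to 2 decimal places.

Periodic rate i = 0.0233/2 = 0.01165.
n = ln(321200/128500) / ln(1+0.01165) = ln(2.49961) / 0.011583 = 79.0954 half-years
= 79.0954/2 years

39.55 years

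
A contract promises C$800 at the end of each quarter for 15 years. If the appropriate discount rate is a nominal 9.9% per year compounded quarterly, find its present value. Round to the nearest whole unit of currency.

C$24,868

i = 0.099/4 = 0.02475 per quarter; n = 15·4 = 60.
Annuity factor a(60|0.02475) = 31.085472; PV = 800 × 31.085472 = 24,868.3779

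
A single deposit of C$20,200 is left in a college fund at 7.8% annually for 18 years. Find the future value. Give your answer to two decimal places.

FV = 20,200 × (1 + 0.078)^18 = 78,070.8782

C$78,070.88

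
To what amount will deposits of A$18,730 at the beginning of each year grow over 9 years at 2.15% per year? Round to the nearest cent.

A$187,770.35

FV = PMT · [(1+i)^n − 1] / i × (1+i) = 18730 · 10.025112 = 187,770.3455
Payments are at the start of each period, so multiply by (1+i).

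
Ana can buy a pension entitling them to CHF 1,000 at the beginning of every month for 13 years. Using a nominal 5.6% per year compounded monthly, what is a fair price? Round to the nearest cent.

CHF 111,153.70

With 12 periods per year: i = 0.00466667, n = 156.
PV = 1000 × [1 − (1+0.00466667)^(−156)] / 0.00466667 × (1+i) = 1000 × 111.153701 = 111,153.7013
Payments are at the start of each period, so multiply by (1+i).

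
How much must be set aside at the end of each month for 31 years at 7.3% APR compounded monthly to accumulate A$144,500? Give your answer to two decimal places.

A$102.86

i = 0.073/12 = 0.00608333 per month; n = 31·12 = 372.
PMT = 144500 / ( [(1+0.00608333)^372 − 1] / 0.00608333 ) = 144500 / 1404.856878 = 102.8575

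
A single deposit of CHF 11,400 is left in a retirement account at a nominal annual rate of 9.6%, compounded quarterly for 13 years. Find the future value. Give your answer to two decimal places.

With 4 periods per year: i = 0.024, n = 52.
11,400 × (1+0.024)^52 = 11,400 × 3.432399 = 39,129.3467

CHF 39,129.35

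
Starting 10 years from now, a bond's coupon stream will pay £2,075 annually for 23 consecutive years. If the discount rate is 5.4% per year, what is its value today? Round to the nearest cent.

PV at t=9 (ordinary 23-year annuity): 2075 × a(23|0.054) = 2075 × 12.994283 = 26,963.1371
Discount back 9 years: 26,963.1371 × (1+0.054)^(−9) = 26,963.1371 × 0.622923 = 16,795.9635

£16,795.96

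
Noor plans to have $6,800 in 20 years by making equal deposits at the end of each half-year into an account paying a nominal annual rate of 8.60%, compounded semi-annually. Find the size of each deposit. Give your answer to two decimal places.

i = 0.086/2 = 0.043 per half-year; n = 20·2 = 40.
PMT = 6800 / ( [(1+0.043)^40 − 1] / 0.043 ) = 6800 / 102.030572 = 66.6467

$66.65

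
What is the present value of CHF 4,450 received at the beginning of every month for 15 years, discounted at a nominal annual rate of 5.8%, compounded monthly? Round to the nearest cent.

CHF 536,737.82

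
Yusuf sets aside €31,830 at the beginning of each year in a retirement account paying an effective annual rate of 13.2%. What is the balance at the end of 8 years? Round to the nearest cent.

€463,038.27

Accumulation factor s(8|0.132) × (1+i) = 14.547228; FV = 31830 × 14.547228 = 463,038.2710
(annuity-due: payments at period start, so ×(1+i).)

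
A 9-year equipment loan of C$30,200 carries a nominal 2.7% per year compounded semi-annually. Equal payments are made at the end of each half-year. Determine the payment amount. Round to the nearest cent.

C$1,901.12

i = 0.027/2 = 0.0135 per half-year; n = 9·2 = 18.
Annuity-PV factor = 15.885371; PMT = 30200 / 15.885371 = 1,901.1202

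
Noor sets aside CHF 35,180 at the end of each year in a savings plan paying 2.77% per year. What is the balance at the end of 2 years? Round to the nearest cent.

CHF 71,334.49

Accumulation factor s(2|0.0277) = 2.027700; FV = 35180 × 2.027700 = 71,334.4860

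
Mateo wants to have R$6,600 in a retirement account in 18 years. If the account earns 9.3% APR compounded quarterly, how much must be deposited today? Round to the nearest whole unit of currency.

With 4 periods per year: i = 0.02325, n = 72.
PV = 6,600 / (1 + 0.02325)^72 = 6,600 / 5.232223 = 1,261.4141

R$1,261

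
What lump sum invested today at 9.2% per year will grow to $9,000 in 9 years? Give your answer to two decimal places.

$4,076.04

PV = FV·(1+i)^(−n) = 9,000 × 0.452894 = 4,076.0431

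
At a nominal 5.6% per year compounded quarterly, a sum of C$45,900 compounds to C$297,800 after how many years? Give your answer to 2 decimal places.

33.63 years

Periodic rate i = 0.056/4 = 0.014.
n = ln(297800/45900) / ln(1+0.014) = ln(6.48802) / 0.013903 = 134.5012 quarters
= 134.5012/4 years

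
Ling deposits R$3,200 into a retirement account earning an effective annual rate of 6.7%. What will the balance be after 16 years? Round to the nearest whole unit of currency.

3,200 × (1+0.067)^16 = 3,200 × 2.822479 = 9,031.9326

R$9,032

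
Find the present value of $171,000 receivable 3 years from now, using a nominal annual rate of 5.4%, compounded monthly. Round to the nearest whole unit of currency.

$145,478

With 12 periods per year: i = 0.0045, n = 36.
PV = 171,000 / (1 + 0.0045)^36 = 171,000 / 1.175433 = 145,478.3047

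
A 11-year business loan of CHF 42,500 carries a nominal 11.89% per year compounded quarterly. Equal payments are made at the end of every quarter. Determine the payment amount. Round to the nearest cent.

CHF 1,743.92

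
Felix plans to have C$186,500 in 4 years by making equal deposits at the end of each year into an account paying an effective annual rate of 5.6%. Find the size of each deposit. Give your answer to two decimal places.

C$42,886.19

PMT = 186500 / ( [(1+0.056)^4 − 1] / 0.056 ) = 186500 / 4.348720 = 42,886.1864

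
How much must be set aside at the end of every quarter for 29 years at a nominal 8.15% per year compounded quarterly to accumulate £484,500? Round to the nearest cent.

Periodic rate i = 0.0815/4 = 0.020375; n = 29 × 4 = 116 periods.
FV-annuity factor = 460.298365; PMT = 484500 / 460.298365 = 1,052.5781

£1,052.58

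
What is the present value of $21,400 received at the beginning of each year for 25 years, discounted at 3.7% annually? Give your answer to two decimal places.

PV = PMT · [1 − (1+i)^(−n)] / i × (1+i) = 21400 · 16.726255 = 357,941.8522
(annuity-due: payments at period start, so ×(1+i).)

$357,941.85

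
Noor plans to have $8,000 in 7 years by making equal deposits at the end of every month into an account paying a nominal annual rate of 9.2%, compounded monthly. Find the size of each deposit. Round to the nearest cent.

$68.19

Periodic rate i = 0.092/12 = 0.00766667; n = 7 × 12 = 84 periods.
FV-annuity factor = 117.314488; PMT = 8000 / 117.314488 = 68.1928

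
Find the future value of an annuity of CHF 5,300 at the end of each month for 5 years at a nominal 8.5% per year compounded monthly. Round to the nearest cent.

CHF 394,544.92

i = 0.085/12 = 0.00708333 per month; n = 5·12 = 60.
Accumulation factor s(60|0.00708333) = 74.442437; FV = 5300 × 74.442437 = 394,544.9179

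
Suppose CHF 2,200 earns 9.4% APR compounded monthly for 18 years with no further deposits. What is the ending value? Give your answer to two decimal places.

CHF 11,868.23

i = 0.094/12 = 0.00783333 per month; n = 18·12 = 216.
FV = PV·(1+i)^n = 2,200 × 5.394648 = 11,868.2262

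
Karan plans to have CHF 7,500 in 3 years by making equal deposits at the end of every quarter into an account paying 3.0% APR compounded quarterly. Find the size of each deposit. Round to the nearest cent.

i = 0.03/4 = 0.0075 per quarter; n = 3·4 = 12.
PMT = 7500 / ( [(1+0.0075)^12 − 1] / 0.0075 ) = 7500 / 12.507586 = 599.6361

CHF 599.64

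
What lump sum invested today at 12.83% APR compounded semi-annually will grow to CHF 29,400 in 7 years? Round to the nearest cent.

With 2 periods per year: i = 0.06415, n = 14.
PV = FV·(1+i)^(−n) = 29,400 × 0.418755 = 12,311.3999

CHF 12,311.40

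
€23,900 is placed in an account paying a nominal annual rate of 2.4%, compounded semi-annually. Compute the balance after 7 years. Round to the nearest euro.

€28,244

With 2 periods per year: i = 0.012, n = 14.
23,900 × (1+0.012)^14 = 23,900 × 1.181754 = 28,243.9267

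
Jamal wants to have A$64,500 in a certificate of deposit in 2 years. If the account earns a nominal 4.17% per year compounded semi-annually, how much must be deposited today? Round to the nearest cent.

A$59,389.82

With 2 periods per year: i = 0.02085, n = 4.
PV = FV·(1+i)^(−n) = 64,500 × 0.920772 = 59,389.8163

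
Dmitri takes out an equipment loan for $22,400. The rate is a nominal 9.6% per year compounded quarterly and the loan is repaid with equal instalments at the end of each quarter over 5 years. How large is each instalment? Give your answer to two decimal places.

With 4 periods per year: i = 0.024, n = 20.
PMT = 22400 / ( [1 − (1+0.024)^(−20)] / 0.024 ) = 22400 / 15.737436 = 1,423.3576

$1,423.36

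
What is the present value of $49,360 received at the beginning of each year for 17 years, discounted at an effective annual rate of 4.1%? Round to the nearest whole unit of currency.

PV = 49360 × [1 − (1+0.041)^(−17)] / 0.041 × (1+i) = 49360 × 12.566806 = 620,297.5470
Payments are at the start of each period, so multiply by (1+i).

$620,298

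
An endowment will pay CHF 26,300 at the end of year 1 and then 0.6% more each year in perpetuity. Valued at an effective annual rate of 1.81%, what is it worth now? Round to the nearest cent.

PV = PMT / (i − g) = 26300 / (0.0181 − 0.006) = 26300 / 0.012100 = 2,173,553.7190

CHF 2,173,553.72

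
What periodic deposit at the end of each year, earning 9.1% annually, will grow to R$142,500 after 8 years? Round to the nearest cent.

FV-annuity factor = 11.068505; PMT = 142500 / 11.068505 = 12,874.3668

R$12,874.37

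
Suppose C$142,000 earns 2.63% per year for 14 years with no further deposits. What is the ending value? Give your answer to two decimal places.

C$204,234.43

FV = PV·(1+i)^n = 142,000 × 1.438271 = 204,234.4260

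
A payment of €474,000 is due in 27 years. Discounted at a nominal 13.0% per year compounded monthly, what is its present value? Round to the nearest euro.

Periodic rate i = 0.13/12 = 0.0108333; n = 27 × 12 = 324 periods.
Discount factor = (1+0.0108333)^(−324) = 0.030467; PV = 474,000 × 0.030467 = 14,441.1766

€14,441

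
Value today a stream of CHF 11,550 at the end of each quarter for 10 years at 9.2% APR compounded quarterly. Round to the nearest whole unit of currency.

CHF 299,952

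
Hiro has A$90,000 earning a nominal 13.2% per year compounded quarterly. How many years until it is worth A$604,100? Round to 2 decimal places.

Periodic rate i = 0.132/4 = 0.033.
(1+i)^n = 604100/90000 = 6.71222, so n = ln 6.71222 / ln 1.033 = 58.6417 quarters
= 58.6417/4 years

14.66 years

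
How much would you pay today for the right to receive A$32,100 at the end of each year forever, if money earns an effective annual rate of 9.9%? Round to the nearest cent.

A$324,242.42

PV = C/r = 32100/0.099 = 324,242.4242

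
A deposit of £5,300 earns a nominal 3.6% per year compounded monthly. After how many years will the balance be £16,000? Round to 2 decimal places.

30.74 years

Periodic rate i = 0.036/12 = 0.003.
(1+i)^n = 16000/5300 = 3.01887, so n = ln 3.01887 / ln 1.003 = 368.8461 months
= 368.8461/12 years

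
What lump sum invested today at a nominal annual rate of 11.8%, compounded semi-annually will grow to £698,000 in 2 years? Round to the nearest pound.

£554,973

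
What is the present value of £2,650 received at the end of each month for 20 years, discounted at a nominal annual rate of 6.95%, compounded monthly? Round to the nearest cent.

£343,130.68

Periodic rate i = 0.0695/12 = 0.00579167; n = 20 × 12 = 240 periods.
Annuity factor a(240|0.00579167) = 129.483274; PV = 2650 × 129.483274 = 343,130.6774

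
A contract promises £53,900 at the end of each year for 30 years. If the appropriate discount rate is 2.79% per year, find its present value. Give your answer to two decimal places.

£1,085,727.78

PV = PMT · [1 − (1+i)^(−n)] / i = 53900 · 20.143373 = 1,085,727.7784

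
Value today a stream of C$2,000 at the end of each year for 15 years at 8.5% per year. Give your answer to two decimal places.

C$16,608.47

PV = 2000 × [1 − (1+0.085)^(−15)] / 0.085 = 2000 × 8.304237 = 16,608.4732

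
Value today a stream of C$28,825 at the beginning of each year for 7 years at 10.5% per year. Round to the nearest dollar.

C$152,547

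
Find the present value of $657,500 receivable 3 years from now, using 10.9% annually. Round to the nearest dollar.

$482,060

PV = 657,500 / (1 + 0.109)^3 = 657,500 / 1.363938 = 482,060.0247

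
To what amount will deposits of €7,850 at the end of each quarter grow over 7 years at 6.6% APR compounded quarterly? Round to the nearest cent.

Periodic rate i = 0.066/4 = 0.0165; n = 7 × 4 = 28 periods.
FV = 7850 × [(1+0.0165)^28 − 1] / 0.0165 = 7850 × 35.228637 = 276,544.8043

€276,544.80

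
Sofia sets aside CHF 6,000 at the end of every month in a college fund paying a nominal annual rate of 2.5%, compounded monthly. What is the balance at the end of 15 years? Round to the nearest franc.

CHF 1,308,741

i = 0.025/12 = 0.00208333 per month; n = 15·12 = 180.
FV = PMT · [(1+i)^n − 1] / i = 6000 · 218.123500 = 1,308,740.9974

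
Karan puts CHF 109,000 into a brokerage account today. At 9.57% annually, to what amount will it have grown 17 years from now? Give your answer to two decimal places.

CHF 515,447.87

FV = PV·(1+i)^n = 109,000 × 4.728880 = 515,447.8660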